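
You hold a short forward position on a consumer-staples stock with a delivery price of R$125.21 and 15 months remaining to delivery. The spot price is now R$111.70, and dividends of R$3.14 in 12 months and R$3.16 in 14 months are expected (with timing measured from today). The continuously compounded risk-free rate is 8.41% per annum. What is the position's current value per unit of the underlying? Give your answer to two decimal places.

R$6.77

PV(remaining dividends) I = 3.14·e^(−0.0841·12/12) + 3.16·e^(−0.0841·14/12) = 5.7514
Current forward F = (S − I)·e^(rT) = (111.70 − 5.7514)·e^(0.0841·15/12) = 105.9486 × 1.110849 = 117.6929
Value (long) = (F − K)·e^(−rT) = (117.6929 − 125.21) × 0.900212 = -6.7670
Short position value = −(long value) = R$6.77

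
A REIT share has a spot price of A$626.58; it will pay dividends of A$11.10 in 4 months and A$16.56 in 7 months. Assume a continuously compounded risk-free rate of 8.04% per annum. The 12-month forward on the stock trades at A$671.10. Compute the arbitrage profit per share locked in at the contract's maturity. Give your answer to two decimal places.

A$20.90 per share

PV(dividends) I = 11.10·e^(−0.0804·4/12) + 16.56·e^(−0.0804·7/12) = 26.6077
Fair forward F* = (S − I)·e^(rT) = (626.58 − 26.6077)·e^0.080400 = 599.9723 × 1.083720 = 650.2020
Market A$671.10 > fair 650.2020: forward overpriced → cash-and-carry (borrow at r, buy the stock and collect the dividends, short the forward).
Profit at T = |F_mkt − F*| = |671.10 − 650.2020| = A$20.90 per share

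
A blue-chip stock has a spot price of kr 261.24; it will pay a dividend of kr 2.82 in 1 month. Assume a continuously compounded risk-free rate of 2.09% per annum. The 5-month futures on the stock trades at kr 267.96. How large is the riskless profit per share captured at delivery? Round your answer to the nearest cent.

PV(dividends) I = 2.82·e^(−0.0209·1/12) = 2.8151
Fair futures F* = (S − I)·e^(rT) = (261.24 − 2.8151)·e^0.008708 = 258.4249 × 1.008746 = 260.6851
Market kr 267.96 > fair 260.6851: forward overpriced → cash-and-carry (borrow at r, buy the stock and collect the dividends, short the forward).
Profit at T = |F_mkt − F*| = |267.96 − 260.6851| = kr 7.27 per share

kr 7.27 per share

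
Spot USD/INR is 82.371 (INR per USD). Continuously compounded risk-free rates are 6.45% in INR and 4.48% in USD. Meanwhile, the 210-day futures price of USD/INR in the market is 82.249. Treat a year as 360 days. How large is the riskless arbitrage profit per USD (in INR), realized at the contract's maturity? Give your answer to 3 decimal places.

Fair futures: F* = S·e^(carry·T), with carry = (r_INR − r_USD) = 0.0645 − 0.0448 = 0.0197
F* = 82.371 · e^(0.0197 × 210/360) = 82.371 · e^0.011492 = 82.371 × 1.011558 = 83.3230
Market 82.249 < fair 83.3230: forward underpriced → reverse cash-and-carry (short spot, go long the forward).
At maturity, profit = |F_mkt − F*| = |82.249 − 83.3230| = 1.074 per USD (in INR)

1.074 per USD (in INR)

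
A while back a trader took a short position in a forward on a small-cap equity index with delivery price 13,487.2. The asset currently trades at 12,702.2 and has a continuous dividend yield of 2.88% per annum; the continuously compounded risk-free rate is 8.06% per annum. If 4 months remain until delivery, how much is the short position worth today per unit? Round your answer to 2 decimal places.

Current fair forward for the remaining 4 months: F = S·e^((r − q)·T), (r − q) = 0.0806 − 0.0288 = 0.0518
F = 12702.2 · e^(0.0518 × 4/12) = 12702.2 × 1.01741660 = 12923.4291
Value of long forward = (F − K)·e^(−rT) = (12923.4291 − 13487.2) · e^(−0.0806·4/12)
= -563.7709 × 0.97349103 = -548.83
Short position value = −(long value) = 548.83

548.83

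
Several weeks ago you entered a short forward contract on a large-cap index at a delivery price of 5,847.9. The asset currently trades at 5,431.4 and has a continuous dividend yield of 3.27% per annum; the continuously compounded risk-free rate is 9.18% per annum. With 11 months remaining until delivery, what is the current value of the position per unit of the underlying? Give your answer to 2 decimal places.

104.93

Current fair forward for the remaining 11 months: F = S·e^((r − q)·T), (r − q) = 0.0918 − 0.0327 = 0.0591
F = 5431.4 · e^(0.0591 × 11/12) = 5431.4 × 1.05566933 = 5733.7624
Value of long forward = (F − K)·e^(−rT) = (5733.7624 − 5847.9) · e^(−0.0918·11/12)
= -114.1376 × 0.91929335 = -104.93
Short position value = −(long value) = 104.93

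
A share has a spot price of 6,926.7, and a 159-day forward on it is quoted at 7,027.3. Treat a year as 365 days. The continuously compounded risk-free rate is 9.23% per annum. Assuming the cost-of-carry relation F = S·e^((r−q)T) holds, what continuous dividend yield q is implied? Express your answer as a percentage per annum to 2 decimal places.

From F = S·e^((r−q)T): (r − q) = ln(F/S)/T
ln(7027.3/6926.7) = ln(1.014524) = 0.014420
(r − q) = 0.014420 / (159/365) = 0.033103
q = r − ln(F/S)/T = 0.0923 − 0.033103 = 0.059197
q = 5.92%

5.92%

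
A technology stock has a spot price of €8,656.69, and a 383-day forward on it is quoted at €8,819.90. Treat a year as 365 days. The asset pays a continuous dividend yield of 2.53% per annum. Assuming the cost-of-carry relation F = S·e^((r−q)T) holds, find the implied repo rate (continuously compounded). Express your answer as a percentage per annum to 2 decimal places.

4.31%

From F = S·e^((r−q)T): (r − q) = ln(F/S)/T
ln(8819.90/8656.69) = ln(1.018854) = 0.018678
(r − q) = 0.018678 / (383/365) = 0.017800
r = ln(F/S)/T + q = 0.017800 + 0.0253 = 0.043100
r = 4.31%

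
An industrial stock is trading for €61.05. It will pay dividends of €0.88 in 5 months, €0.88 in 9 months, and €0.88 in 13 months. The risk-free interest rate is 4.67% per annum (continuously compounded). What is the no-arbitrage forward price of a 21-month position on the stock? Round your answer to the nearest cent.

€63.48

PV(dividends) I = 0.88·e^(−0.0467·5/12) + 0.88·e^(−0.0467·9/12) + 0.88·e^(−0.0467·13/12)
I = 0.8630 + 0.8497 + 0.8366 = 2.5493
F = (S − I)·e^(rT) = (61.05 − 2.5493) · e^(0.0467·21/12)
= 58.5007 · e^0.081725 = 58.5007 × 1.085157 = €63.48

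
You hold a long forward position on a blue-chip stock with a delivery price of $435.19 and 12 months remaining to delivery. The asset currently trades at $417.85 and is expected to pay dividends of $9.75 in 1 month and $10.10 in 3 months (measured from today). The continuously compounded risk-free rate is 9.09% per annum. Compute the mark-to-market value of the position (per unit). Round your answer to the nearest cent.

$0.92

PV(remaining dividends) I = 9.75·e^(−0.0909·1/12) + 10.10·e^(−0.0909·3/12) = 19.5495
Current forward F = (S − I)·e^(rT) = (417.85 − 19.5495)·e^(0.0909·12/12) = 398.3005 × 1.095159 = 436.2024
Value (long) = (F − K)·e^(−rT) = (436.2024 − 435.19) × 0.913109 = 0.9244
Value = $0.92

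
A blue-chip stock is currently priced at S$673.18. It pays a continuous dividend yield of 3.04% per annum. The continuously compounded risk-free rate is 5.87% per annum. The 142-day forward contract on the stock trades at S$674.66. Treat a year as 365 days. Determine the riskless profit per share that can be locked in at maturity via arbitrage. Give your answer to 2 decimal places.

Fair forward: F* = S·e^(carry·T), with carry = (r − q) = 0.0587 − 0.0304 = 0.0283
F* = 673.18 · e^(0.0283 × 142/365) = 673.18 · e^0.011010 = 673.18 × 1.011071 = S$680.6328
Market S$674.66 < fair S$680.6328: forward underpriced → reverse cash-and-carry (short spot, go long the forward).
At maturity, profit = |F_mkt − F*| = |674.66 − 680.6328| = S$5.97 per share

S$5.97 per share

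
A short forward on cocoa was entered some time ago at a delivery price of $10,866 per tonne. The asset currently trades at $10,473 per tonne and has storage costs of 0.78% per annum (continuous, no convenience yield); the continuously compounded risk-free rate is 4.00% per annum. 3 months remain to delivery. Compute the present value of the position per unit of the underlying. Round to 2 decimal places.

Current fair forward for the remaining 3 months: F = S·e^((r + u)·T), (r + u) = 0.0400 + 0.0078 = 0.0478
F = 10473 · e^(0.0478 × 3/12) = 10473 × 1.01202169 = 10598.9032
Value of long forward = (F − K)·e^(−rT) = (10598.9032 − 10866) · e^(−0.0400·3/12)
= -267.0968 × 0.99004983 = -264.44
Short position value = −(long value) = $264.44

$264.44 per tonne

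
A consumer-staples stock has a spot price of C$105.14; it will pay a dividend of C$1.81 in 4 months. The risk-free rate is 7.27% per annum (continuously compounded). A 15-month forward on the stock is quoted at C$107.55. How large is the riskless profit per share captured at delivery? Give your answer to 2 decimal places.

C$5.66 per share

PV(dividends) I = 1.81·e^(−0.0727·4/12) = 1.7667
Fair forward F* = (S − I)·e^(rT) = (105.14 − 1.7667)·e^0.090875 = 103.3733 × 1.095132 = 113.2074
Market C$107.55 < fair 113.2074: forward underpriced → reverse cash-and-carry (short the stock, invest proceeds at r, pay the dividends, go long the forward).
Profit at T = |F_mkt − F*| = |107.55 − 113.2074| = C$5.66 per share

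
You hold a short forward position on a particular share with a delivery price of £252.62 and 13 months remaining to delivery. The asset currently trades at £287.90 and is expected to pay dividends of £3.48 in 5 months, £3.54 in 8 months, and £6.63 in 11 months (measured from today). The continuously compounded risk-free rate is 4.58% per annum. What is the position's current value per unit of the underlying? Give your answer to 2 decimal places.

-£34.30

PV(remaining dividends) I = 3.48·e^(−0.0458·5/12) + 3.54·e^(−0.0458·8/12) + 6.63·e^(−0.0458·11/12) = 13.2052
Current forward F = (S − I)·e^(rT) = (287.90 − 13.2052)·e^(0.0458·13/12) = 274.6948 × 1.050868 = 288.6680
Value (long) = (F − K)·e^(−rT) = (288.6680 − 252.62) × 0.951594 = 34.3031
Short position value = −(long value) = -£34.30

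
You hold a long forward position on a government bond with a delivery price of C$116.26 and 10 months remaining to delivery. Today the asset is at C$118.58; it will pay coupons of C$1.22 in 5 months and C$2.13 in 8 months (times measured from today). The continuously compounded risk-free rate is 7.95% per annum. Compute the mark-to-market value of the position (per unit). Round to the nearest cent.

C$6.57

PV(remaining coupons) I = 1.22·e^(−0.0795·5/12) + 2.13·e^(−0.0795·8/12) = 3.2003
Current forward F = (S − I)·e^(rT) = (118.58 − 3.2003)·e^(0.0795·10/12) = 115.3797 × 1.068494 = 123.2825
Value (long) = (F − K)·e^(−rT) = (123.2825 − 116.26) × 0.935897 = 6.5723
Value = C$6.57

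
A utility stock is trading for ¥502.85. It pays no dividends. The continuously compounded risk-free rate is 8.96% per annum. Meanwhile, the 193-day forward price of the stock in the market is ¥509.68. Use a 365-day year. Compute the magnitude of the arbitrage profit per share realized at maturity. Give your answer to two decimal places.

Fair forward: F* = S·e^(carry·T), with carry = r = 0.0896
F* = 502.85 · e^(0.0896 × 193/365) = 502.85 · e^0.047378 = 502.85 × 1.048518 = ¥527.2473
Market ¥509.68 < fair ¥527.2473: forward underpriced → reverse cash-and-carry (short spot, go long the forward).
At maturity, profit = |F_mkt − F*| = |509.68 − 527.2473| = ¥17.57 per share

¥17.57 per share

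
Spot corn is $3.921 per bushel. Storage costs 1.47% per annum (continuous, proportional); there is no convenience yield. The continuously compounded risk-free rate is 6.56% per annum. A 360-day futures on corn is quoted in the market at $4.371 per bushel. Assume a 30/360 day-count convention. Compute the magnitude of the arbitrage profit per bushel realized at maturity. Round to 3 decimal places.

$0.122 per bushel

Fair futures: F* = S·e^(carry·T), with carry = (r + u) = 0.0656 + 0.0147 = 0.0803
F* = 3.921 · e^(0.0803 × 360/360) = 3.921 · e^0.080300 = 3.921 × 1.083612 = $4.2488
Market $4.371 > fair $4.2488: forward overpriced → cash-and-carry (buy spot, short the forward).
At maturity, profit = |F_mkt − F*| = |4.371 − 4.2488| = $0.122 per bushel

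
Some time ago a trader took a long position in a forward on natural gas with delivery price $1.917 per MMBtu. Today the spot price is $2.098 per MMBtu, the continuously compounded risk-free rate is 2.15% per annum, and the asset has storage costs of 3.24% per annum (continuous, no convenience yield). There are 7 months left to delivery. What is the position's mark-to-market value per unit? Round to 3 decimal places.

Current fair forward for the remaining 7 months: F = S·e^((r + u)·T), (r + u) = 0.0215 + 0.0324 = 0.0539
F = 2.098 · e^(0.0539 × 7/12) = 2.098 × 1.031941 = 2.1650
Value of long forward = (F − K)·e^(−rT) = (2.1650 − 1.917) · e^(−0.0215·7/12)
= 0.2480 × 0.987537 = 0.245

$0.245 per MMBtu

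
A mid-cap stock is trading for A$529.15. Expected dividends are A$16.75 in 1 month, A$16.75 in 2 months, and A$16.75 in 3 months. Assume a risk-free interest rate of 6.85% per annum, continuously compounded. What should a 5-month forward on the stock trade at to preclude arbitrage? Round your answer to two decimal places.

PV(dividends) I = 16.75·e^(−0.0685·1/12) + 16.75·e^(−0.0685·2/12) + 16.75·e^(−0.0685·3/12)
I = 16.6547 + 16.5599 + 16.4656 = 49.6802
F = (S − I)·e^(rT) = (529.15 − 49.6802) · e^(0.0685·5/12)
= 479.4698 · e^0.028542 = 479.4698 × 1.028953 = A$493.35

A$493.35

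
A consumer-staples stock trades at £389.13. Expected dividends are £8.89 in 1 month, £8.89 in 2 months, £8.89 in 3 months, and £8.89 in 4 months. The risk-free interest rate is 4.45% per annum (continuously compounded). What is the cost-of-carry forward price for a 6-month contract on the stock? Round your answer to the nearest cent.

PV(dividends) I = 8.89·e^(−0.0445·1/12) + 8.89·e^(−0.0445·2/12) + 8.89·e^(−0.0445·3/12) + 8.89·e^(−0.0445·4/12)
I = 8.8571 + 8.8243 + 8.7916 + 8.7591 = 35.2321
F = (S − I)·e^(rT) = (389.13 − 35.2321) · e^(0.0445·6/12)
= 353.8979 · e^0.022250 = 353.8979 × 1.022499 = £361.86

£361.86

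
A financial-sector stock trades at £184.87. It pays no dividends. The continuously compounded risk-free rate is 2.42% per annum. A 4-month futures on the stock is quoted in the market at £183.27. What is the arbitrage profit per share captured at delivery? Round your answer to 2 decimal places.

£3.10 per share

Fair futures: F* = S·e^(carry·T), with carry = r = 0.0242
F* = 184.87 · e^(0.0242 × 4/12) = 184.87 · e^0.008067 = 184.87 × 1.008100 = £186.3674
Market £183.27 < fair £186.3674: forward underpriced → reverse cash-and-carry (short spot, go long the forward).
At maturity, profit = |F_mkt − F*| = |183.27 − 186.3674| = £3.10 per share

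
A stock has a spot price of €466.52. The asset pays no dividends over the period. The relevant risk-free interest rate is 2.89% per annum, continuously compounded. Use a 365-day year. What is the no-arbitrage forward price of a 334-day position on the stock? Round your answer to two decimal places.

F = S·e^(rT) = 466.52 · e^(0.0289 × 334/365)
= 466.52 · e^0.026445 = 466.52 × 1.026798
F = €479.02

€479.02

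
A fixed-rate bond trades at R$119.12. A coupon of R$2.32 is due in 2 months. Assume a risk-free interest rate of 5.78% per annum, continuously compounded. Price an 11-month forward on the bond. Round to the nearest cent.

R$123.18

PV(coupons) I = 2.32·e^(−0.0578·2/12)
I = 2.2978
F = (S − I)·e^(rT) = (119.12 − 2.2978) · e^(0.0578·11/12)
= 116.8222 · e^0.052983 = 116.8222 × 1.054412 = R$123.18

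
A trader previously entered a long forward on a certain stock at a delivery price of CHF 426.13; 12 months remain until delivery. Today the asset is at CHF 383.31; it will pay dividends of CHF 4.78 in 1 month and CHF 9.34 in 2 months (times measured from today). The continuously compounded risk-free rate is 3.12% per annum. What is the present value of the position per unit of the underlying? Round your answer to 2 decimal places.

PV(remaining dividends) I = 4.78·e^(−0.0312·1/12) + 9.34·e^(−0.0312·2/12) = 14.0591
Current forward F = (S − I)·e^(rT) = (383.31 − 14.0591)·e^(0.0312·12/12) = 369.2509 × 1.031692 = 380.9532
Value (long) = (F − K)·e^(−rT) = (380.9532 − 426.13) × 0.969282 = -43.7891
Value = -CHF 43.79

-CHF 43.79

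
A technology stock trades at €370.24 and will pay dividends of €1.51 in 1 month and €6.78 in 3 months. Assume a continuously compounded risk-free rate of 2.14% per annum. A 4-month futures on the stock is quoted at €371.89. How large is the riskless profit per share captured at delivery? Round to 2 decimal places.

€7.31 per share

PV(dividends) I = 1.51·e^(−0.0214·1/12) + 6.78·e^(−0.0214·3/12) = 8.2511
Fair futures F* = (S − I)·e^(rT) = (370.24 − 8.2511)·e^0.007133 = 361.9889 × 1.007159 = 364.5804
Market €371.89 > fair 364.5804: forward overpriced → cash-and-carry (borrow at r, buy the stock and collect the dividends, short the forward).
Profit at T = |F_mkt − F*| = |371.89 − 364.5804| = €7.31 per share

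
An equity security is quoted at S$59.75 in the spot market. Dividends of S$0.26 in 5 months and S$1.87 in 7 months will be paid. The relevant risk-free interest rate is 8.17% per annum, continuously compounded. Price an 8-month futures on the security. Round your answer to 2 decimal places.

S$60.95

PV(dividends) I = 0.26·e^(−0.0817·5/12) + 1.87·e^(−0.0817·7/12)
I = 0.2513 + 1.7830 = 2.0343
F = (S − I)·e^(rT) = (59.75 − 2.0343) · e^(0.0817·8/12)
= 57.7157 · e^0.054467 = 57.7157 × 1.055978 = S$60.95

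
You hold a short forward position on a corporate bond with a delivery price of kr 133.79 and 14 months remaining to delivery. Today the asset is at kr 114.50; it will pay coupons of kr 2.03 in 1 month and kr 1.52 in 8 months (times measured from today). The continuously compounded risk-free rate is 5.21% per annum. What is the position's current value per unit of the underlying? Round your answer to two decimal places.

PV(remaining coupons) I = 2.03·e^(−0.0521·1/12) + 1.52·e^(−0.0521·8/12) = 3.4893
Current forward F = (S − I)·e^(rT) = (114.50 − 3.4893)·e^(0.0521·14/12) = 111.0107 × 1.062669 = 117.9676
Value (long) = (F − K)·e^(−rT) = (117.9676 − 133.79) × 0.941027 = -14.8893
Short position value = −(long value) = kr 14.89

kr 14.89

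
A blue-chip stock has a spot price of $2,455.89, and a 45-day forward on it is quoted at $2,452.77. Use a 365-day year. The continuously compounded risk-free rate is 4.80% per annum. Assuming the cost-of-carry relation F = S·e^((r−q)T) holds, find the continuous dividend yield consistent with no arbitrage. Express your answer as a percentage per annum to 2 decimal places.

5.83%

From F = S·e^((r−q)T): (r − q) = ln(F/S)/T
ln(2452.77/2455.89) = ln(0.998730) = -0.001271
(r − q) = -0.001271 / (45/365) = -0.010309
q = r − ln(F/S)/T = 0.0480 + 0.010309 = 0.058309
q = 5.83%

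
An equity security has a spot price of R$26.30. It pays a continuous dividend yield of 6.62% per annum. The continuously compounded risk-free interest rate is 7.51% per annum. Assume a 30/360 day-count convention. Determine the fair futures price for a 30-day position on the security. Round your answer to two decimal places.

R$26.32

F = S·e^((r − q)T) = 26.30 · e^((0.0751 − 0.0662) × 30/360)
= 26.30 · e^0.000742 = 26.30 × 1.000742
F = R$26.32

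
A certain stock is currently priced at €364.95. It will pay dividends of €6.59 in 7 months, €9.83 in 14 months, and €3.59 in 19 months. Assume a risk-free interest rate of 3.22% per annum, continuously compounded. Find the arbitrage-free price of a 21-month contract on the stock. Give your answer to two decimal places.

PV(dividends) I = 6.59·e^(−0.0322·7/12) + 9.83·e^(−0.0322·14/12) + 3.59·e^(−0.0322·19/12)
I = 6.4674 + 9.4676 + 3.4116 = 19.3466
F = (S − I)·e^(rT) = (364.95 − 19.3466) · e^(0.0322·21/12)
= 345.6034 · e^0.056350 = 345.6034 × 1.057968 = €365.64

€365.64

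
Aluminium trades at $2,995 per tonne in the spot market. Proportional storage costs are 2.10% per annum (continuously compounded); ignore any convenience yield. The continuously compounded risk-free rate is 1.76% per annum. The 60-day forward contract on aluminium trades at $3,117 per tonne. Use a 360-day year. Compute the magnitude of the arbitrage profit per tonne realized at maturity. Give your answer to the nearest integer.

Fair forward: F* = S·e^(carry·T), with carry = (r + u) = 0.0176 + 0.0210 = 0.0386
F* = 2995 · e^(0.0386 × 60/360) = 2995 · e^0.006433 = 2995 × 1.006454 = $3014.3297
Market $3117 > fair $3014.3297: forward overpriced → cash-and-carry (buy spot, short the forward).
At maturity, profit = |F_mkt − F*| = |3117 − 3014.3297| = $103 per tonne

$103 per tonne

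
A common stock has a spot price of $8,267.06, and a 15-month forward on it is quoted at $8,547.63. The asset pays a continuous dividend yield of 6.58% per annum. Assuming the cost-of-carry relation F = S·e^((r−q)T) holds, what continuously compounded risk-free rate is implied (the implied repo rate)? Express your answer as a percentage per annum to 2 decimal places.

From F = S·e^((r−q)T): (r − q) = ln(F/S)/T
ln(8547.63/8267.06) = ln(1.033938) = 0.033375
(r − q) = 0.033375 / (15/12) = 0.026700
r = ln(F/S)/T + q = 0.026700 + 0.0658 = 0.092500
r = 9.25%

9.25%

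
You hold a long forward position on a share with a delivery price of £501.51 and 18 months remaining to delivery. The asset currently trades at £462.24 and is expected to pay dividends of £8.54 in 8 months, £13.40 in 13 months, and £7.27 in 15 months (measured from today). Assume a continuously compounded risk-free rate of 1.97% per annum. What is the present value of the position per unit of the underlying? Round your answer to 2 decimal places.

-£53.31

PV(remaining dividends) I = 8.54·e^(−0.0197·8/12) + 13.40·e^(−0.0197·13/12) + 7.27·e^(−0.0197·15/12) = 28.6388
Current forward F = (S − I)·e^(rT) = (462.24 − 28.6388)·e^(0.0197·18/12) = 433.6012 × 1.029991 = 446.6053
Value (long) = (F − K)·e^(−rT) = (446.6053 − 501.51) × 0.970882 = -53.3060
Value = -£53.31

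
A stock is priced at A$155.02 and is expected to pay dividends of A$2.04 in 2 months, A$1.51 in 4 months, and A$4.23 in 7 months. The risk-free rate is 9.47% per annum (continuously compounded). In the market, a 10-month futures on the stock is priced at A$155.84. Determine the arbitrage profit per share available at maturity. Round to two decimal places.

A$3.82 per share

PV(dividends) I = 2.04·e^(−0.0947·2/12) + 1.51·e^(−0.0947·4/12) + 4.23·e^(−0.0947·7/12) = 7.4738
Fair futures F* = (S − I)·e^(rT) = (155.02 − 7.4738)·e^0.078917 = 147.5462 × 1.082115 = 159.6620
Market A$155.84 < fair 159.6620: forward underpriced → reverse cash-and-carry (short the stock, invest proceeds at r, pay the dividends, go long the forward).
Profit at T = |F_mkt − F*| = |155.84 − 159.6620| = A$3.82 per share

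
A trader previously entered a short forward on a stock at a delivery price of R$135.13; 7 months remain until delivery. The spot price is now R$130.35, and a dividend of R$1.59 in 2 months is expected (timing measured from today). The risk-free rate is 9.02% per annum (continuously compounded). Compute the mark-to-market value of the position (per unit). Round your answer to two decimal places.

-R$0.58

PV(remaining dividends) I = 1.59·e^(−0.0902·2/12) = 1.5663
Current forward F = (S − I)·e^(rT) = (130.35 − 1.5663)·e^(0.0902·7/12) = 128.7837 × 1.054026 = 135.7414
Value (long) = (F − K)·e^(−rT) = (135.7414 − 135.13) × 0.948744 = 0.5801
Short position value = −(long value) = -R$0.58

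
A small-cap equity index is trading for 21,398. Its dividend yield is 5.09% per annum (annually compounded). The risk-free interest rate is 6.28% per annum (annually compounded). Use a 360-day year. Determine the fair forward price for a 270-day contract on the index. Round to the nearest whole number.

21,579

F = S · (1+r)^T / (1+q)^T
= 21398 × 1.046740 / 1.037937 = 21398 × 1.008481
F = 21,579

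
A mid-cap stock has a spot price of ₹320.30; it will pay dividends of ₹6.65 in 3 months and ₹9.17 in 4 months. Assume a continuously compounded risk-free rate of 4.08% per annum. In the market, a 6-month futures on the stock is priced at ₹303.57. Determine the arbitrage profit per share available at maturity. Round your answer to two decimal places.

PV(dividends) I = 6.65·e^(−0.0408·3/12) + 9.17·e^(−0.0408·4/12) = 15.6286
Fair futures F* = (S − I)·e^(rT) = (320.30 − 15.6286)·e^0.020400 = 304.6714 × 1.020610 = 310.9507
Market ₹303.57 < fair 310.9507: forward underpriced → reverse cash-and-carry (short the stock, invest proceeds at r, pay the dividends, go long the forward).
Profit at T = |F_mkt − F*| = |303.57 − 310.9507| = ₹7.38 per share

₹7.38 per share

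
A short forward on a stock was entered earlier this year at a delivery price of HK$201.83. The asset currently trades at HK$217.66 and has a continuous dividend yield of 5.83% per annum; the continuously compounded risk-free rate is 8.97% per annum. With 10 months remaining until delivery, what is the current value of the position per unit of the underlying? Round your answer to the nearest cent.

Current fair forward for the remaining 10 months: F = S·e^((r − q)·T), (r − q) = 0.0897 − 0.0583 = 0.0314
F = 217.66 · e^(0.0314 × 10/12) = 217.66 × 1.026512 = 223.4306
Value of long forward = (F − K)·e^(−rT) = (223.4306 − 201.83) · e^(−0.0897·10/12)
= 21.6006 × 0.927975 = 20.04
Short position value = −(long value) = -HK$20.04

-HK$20.04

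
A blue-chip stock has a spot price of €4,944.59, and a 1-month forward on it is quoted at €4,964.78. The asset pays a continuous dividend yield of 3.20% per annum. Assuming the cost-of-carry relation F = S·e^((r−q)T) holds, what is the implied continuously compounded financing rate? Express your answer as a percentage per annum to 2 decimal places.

From F = S·e^((r−q)T): (r − q) = ln(F/S)/T
ln(4964.78/4944.59) = ln(1.004083) = 0.004075
(r − q) = 0.004075 / (1/12) = 0.048900
r = ln(F/S)/T + q = 0.048900 + 0.0320 = 0.080900
r = 8.09%

8.09%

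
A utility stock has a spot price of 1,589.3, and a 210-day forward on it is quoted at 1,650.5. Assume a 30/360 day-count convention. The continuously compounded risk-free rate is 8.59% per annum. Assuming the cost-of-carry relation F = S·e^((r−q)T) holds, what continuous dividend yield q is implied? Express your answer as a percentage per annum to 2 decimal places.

2.11%

From F = S·e^((r−q)T): (r − q) = ln(F/S)/T
ln(1650.5/1589.3) = ln(1.038508) = 0.037785
(r − q) = 0.037785 / (210/360) = 0.064774
q = r − ln(F/S)/T = 0.0859 − 0.064774 = 0.021126
q = 2.11%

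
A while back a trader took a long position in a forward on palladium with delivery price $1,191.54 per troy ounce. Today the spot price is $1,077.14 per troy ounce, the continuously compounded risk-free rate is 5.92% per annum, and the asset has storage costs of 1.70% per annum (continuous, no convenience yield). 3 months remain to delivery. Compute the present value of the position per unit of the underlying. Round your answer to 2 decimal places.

-$92.31 per troy ounce

Current fair forward for the remaining 3 months: F = S·e^((r + u)·T), (r + u) = 0.0592 + 0.0170 = 0.0762
F = 1077.14 · e^(0.0762 × 3/12) = 1077.14 × 1.01923261 = 1097.8562
Value of long forward = (F − K)·e^(−rT) = (1097.8562 − 1191.54) · e^(−0.0592·3/12)
= -93.6838 × 0.98530898 = -92.31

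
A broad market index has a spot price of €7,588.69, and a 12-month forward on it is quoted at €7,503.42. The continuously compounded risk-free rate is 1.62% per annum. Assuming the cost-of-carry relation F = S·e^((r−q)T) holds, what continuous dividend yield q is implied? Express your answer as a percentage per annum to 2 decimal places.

2.75%

From F = S·e^((r−q)T): (r − q) = ln(F/S)/T
ln(7503.42/7588.69) = ln(0.988764) = -0.011300
(r − q) = -0.011300 / (12/12) = -0.011300
q = r − ln(F/S)/T = 0.0162 + 0.011300 = 0.027500
q = 2.75%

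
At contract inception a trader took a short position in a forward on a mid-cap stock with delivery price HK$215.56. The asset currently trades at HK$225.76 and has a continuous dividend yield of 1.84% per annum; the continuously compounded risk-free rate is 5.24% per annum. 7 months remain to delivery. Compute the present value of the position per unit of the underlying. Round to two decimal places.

Current fair forward for the remaining 7 months: F = S·e^((r − q)·T), (r − q) = 0.0524 − 0.0184 = 0.0340
F = 225.76 · e^(0.0340 × 7/12) = 225.76 × 1.020031 = 230.2822
Value of long forward = (F − K)·e^(−rT) = (230.2822 − 215.56) · e^(−0.0524·7/12)
= 14.7222 × 0.969896 = 14.28
Short position value = −(long value) = -HK$14.28

-HK$14.28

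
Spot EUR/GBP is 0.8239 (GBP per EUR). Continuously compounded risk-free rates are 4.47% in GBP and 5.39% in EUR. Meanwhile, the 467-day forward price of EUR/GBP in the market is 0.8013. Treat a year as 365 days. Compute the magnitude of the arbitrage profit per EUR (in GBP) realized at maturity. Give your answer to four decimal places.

0.0130 per EUR (in GBP)

Fair forward: F* = S·e^(carry·T), with carry = (r_GBP − r_EUR) = 0.0447 − 0.0539 = -0.0092
F* = 0.8239 · e^(-0.0092 × 467/365) = 0.8239 · e^-0.011771 = 0.8239 × 0.988298 = 0.8143
Market 0.8013 < fair 0.8143: forward underpriced → reverse cash-and-carry (short spot, go long the forward).
At maturity, profit = |F_mkt − F*| = |0.8013 − 0.8143| = 0.0130 per EUR (in GBP)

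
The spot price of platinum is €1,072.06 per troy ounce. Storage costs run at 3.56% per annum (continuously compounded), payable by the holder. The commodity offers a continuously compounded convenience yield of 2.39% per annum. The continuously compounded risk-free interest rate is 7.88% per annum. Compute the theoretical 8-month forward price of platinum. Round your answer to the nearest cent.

Net carry = r + u − y = 0.0788 + 0.0356 − 0.0239 = 0.0905
F = S·e^((r+u−y)T) = 1072.06 · e^(0.0905 × 8/12) = 1072.06 · e^0.06033333
= 1072.06 × 1.06219055 = €1,138.73 per troy ounce

€1,138.73 per troy ounce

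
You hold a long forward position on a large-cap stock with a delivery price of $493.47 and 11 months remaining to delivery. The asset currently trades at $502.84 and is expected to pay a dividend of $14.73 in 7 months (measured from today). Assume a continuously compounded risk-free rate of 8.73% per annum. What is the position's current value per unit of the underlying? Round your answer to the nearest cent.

PV(remaining dividends) I = 14.73·e^(−0.0873·7/12) = 13.9987
Current forward F = (S − I)·e^(rT) = (502.84 − 13.9987)·e^(0.0873·11/12) = 488.8413 × 1.083314 = 529.5686
Value (long) = (F − K)·e^(−rT) = (529.5686 − 493.47) × 0.923093 = 33.3224
Value = $33.32

$33.32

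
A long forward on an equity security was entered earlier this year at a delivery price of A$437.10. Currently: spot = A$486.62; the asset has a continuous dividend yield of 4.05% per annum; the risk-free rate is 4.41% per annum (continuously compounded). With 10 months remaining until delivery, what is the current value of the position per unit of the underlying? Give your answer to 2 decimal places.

A$49.14

Current fair forward for the remaining 10 months: F = S·e^((r − q)·T), (r − q) = 0.0441 − 0.0405 = 0.0036
F = 486.62 · e^(0.0036 × 10/12) = 486.62 × 1.003005 = 488.0823
Value of long forward = (F − K)·e^(−rT) = (488.0823 − 437.10) · e^(−0.0441·10/12)
= 50.9823 × 0.963917 = 49.14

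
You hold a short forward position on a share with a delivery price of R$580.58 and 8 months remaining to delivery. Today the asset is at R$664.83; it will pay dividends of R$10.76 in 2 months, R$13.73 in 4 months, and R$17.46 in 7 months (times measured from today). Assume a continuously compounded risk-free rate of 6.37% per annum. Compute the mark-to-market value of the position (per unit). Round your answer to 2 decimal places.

-R$67.48

PV(remaining dividends) I = 10.76·e^(−0.0637·2/12) + 13.73·e^(−0.0637·4/12) + 17.46·e^(−0.0637·7/12) = 40.9110
Current forward F = (S − I)·e^(rT) = (664.83 − 40.9110)·e^(0.0637·8/12) = 623.9190 × 1.043381 = 650.9852
Value (long) = (F − K)·e^(−rT) = (650.9852 − 580.58) × 0.958422 = 67.4779
Short position value = −(long value) = -R$67.48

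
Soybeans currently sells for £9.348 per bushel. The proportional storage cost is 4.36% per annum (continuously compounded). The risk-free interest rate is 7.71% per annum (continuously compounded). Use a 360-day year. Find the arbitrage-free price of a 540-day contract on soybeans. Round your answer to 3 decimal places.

Net carry = r + u − y = 0.0771 + 0.0436 − 0.0000 = 0.1207
F = S·e^((r+u−y)T) = 9.348 · e^(0.1207 × 540/360) = 9.348 · e^0.181050
= 9.348 × 1.198475 = £11.203 per bushel

£11.203 per bushel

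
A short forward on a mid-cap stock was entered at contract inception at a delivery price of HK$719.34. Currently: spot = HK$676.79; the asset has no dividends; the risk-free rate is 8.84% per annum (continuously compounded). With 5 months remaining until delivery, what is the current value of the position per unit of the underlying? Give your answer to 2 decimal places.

Current fair forward for the remaining 5 months: F = S·e^(r·T), r = 0.0884
F = 676.79 · e^(0.0884 × 5/12) = 676.79 × 1.037520 = 702.1832
Value of long forward = (F − K)·e^(−rT) = (702.1832 − 719.34) · e^(−0.0884·5/12)
= -17.1568 × 0.963837 = -16.54
Short position value = −(long value) = HK$16.54

HK$16.54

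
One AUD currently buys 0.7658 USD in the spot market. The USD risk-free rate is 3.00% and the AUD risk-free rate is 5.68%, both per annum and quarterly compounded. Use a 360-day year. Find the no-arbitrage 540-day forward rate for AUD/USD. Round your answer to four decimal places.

0.7359

By covered interest parity, F = S · (1+r_USD/4)^(4T) / (1+r_AUD/4)^(4T)
= 0.7658 × 1.045852 / 1.088282 = 0.7658 × 0.961012
F = 0.7359 USD per AUD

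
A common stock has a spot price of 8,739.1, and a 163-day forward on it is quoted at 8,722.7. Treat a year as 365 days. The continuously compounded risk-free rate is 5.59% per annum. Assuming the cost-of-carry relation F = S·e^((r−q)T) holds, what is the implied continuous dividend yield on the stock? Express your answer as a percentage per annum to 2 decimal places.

From F = S·e^((r−q)T): (r − q) = ln(F/S)/T
ln(8722.7/8739.1) = ln(0.998123) = -0.001879
(r − q) = -0.001879 / (163/365) = -0.004208
q = r − ln(F/S)/T = 0.0559 + 0.004208 = 0.060108
q = 6.01%

6.01%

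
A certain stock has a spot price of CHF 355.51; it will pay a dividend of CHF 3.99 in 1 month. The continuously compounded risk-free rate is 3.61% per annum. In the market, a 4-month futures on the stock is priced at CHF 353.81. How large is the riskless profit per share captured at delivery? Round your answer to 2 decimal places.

CHF 1.98 per share

PV(dividends) I = 3.99·e^(−0.0361·1/12) = 3.9780
Fair futures F* = (S − I)·e^(rT) = (355.51 − 3.9780)·e^0.012033 = 351.5320 × 1.012106 = 355.7876
Market CHF 353.81 < fair 355.7876: forward underpriced → reverse cash-and-carry (short the stock, invest proceeds at r, pay the dividends, go long the forward).
Profit at T = |F_mkt − F*| = |353.81 − 355.7876| = CHF 1.98 per share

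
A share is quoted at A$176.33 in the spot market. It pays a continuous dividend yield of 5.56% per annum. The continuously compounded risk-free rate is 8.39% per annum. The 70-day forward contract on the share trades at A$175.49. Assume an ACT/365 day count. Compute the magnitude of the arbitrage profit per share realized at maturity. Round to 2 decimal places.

Fair forward: F* = S·e^(carry·T), with carry = (r − q) = 0.0839 − 0.0556 = 0.0283
F* = 176.33 · e^(0.0283 × 70/365) = 176.33 · e^0.005427 = 176.33 × 1.005442 = A$177.2896
Market A$175.49 < fair A$177.2896: forward underpriced → reverse cash-and-carry (short spot, go long the forward).
At maturity, profit = |F_mkt − F*| = |175.49 − 177.2896| = A$1.80 per share

A$1.80 per share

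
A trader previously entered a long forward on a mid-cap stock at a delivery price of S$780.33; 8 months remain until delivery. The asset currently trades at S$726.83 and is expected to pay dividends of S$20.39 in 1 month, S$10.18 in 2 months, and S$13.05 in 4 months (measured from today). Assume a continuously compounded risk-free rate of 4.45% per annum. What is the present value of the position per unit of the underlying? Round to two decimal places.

-S$73.97

PV(remaining dividends) I = 20.39·e^(−0.0445·1/12) + 10.18·e^(−0.0445·2/12) + 13.05·e^(−0.0445·4/12) = 43.2772
Current forward F = (S − I)·e^(rT) = (726.83 − 43.2772)·e^(0.0445·8/12) = 683.5528 × 1.030111 = 704.1353
Value (long) = (F − K)·e^(−rT) = (704.1353 − 780.33) × 0.970769 = -73.9675
Value = -S$73.97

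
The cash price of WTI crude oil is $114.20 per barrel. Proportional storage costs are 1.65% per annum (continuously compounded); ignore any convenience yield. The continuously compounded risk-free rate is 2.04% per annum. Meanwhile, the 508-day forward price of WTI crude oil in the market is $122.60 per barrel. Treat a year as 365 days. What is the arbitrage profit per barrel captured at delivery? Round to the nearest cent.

Fair forward: F* = S·e^(carry·T), with carry = (r + u) = 0.0204 + 0.0165 = 0.0369
F* = 114.20 · e^(0.0369 × 508/365) = 114.20 · e^0.051357 = 114.20 × 1.052699 = $120.2182
Market $122.60 > fair $120.2182: forward overpriced → cash-and-carry (buy spot, short the forward).
At maturity, profit = |F_mkt − F*| = |122.60 − 120.2182| = $2.38 per barrel

$2.38 per barrel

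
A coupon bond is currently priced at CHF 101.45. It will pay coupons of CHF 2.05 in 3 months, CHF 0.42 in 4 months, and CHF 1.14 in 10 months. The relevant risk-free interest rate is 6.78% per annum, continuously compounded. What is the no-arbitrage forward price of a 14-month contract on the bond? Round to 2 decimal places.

CHF 106.01

PV(coupons) I = 2.05·e^(−0.0678·3/12) + 0.42·e^(−0.0678·4/12) + 1.14·e^(−0.0678·10/12)
I = 2.0155 + 0.4106 + 1.0774 = 3.5035
F = (S − I)·e^(rT) = (101.45 − 3.5035) · e^(0.0678·14/12)
= 97.9465 · e^0.079100 = 97.9465 × 1.082313 = CHF 106.01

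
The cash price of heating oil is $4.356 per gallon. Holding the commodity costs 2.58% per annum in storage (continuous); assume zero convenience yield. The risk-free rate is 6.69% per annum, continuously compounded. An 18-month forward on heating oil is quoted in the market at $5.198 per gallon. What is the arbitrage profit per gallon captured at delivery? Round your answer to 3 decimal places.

$0.192 per gallon

Fair forward: F* = S·e^(carry·T), with carry = (r + u) = 0.0669 + 0.0258 = 0.0927
F* = 4.356 · e^(0.0927 × 18/12) = 4.356 · e^0.139050 = 4.356 × 1.149182 = $5.0058
Market $5.198 > fair $5.0058: forward overpriced → cash-and-carry (buy spot, short the forward).
At maturity, profit = |F_mkt − F*| = |5.198 − 5.0058| = $0.192 per gallon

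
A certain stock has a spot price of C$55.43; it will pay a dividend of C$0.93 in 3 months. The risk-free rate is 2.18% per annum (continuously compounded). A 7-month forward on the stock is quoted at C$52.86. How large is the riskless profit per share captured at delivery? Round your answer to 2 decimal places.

PV(dividends) I = 0.93·e^(−0.0218·3/12) = 0.9249
Fair forward F* = (S − I)·e^(rT) = (55.43 − 0.9249)·e^0.012717 = 54.5051 × 1.012798 = 55.2027
Market C$52.86 < fair 55.2027: forward underpriced → reverse cash-and-carry (short the stock, invest proceeds at r, pay the dividends, go long the forward).
Profit at T = |F_mkt − F*| = |52.86 − 55.2027| = C$2.34 per share

C$2.34 per share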